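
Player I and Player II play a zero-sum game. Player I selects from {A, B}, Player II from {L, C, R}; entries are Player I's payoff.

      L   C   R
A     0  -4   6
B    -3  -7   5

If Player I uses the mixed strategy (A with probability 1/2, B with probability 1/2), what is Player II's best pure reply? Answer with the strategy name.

C

If Player II plays L, Player I's expected payoff is (1/2)·0 + (1/2)·(-3) = -3/2.
If Player II plays C, Player I's expected payoff is (1/2)·(-4) + (1/2)·(-7) = -11/2.
If Player II plays R, Player I's expected payoff is (1/2)·6 + (1/2)·5 = 11/2.
Player II minimizes Player I's payoff; the smallest is -11/2, so the best response is C.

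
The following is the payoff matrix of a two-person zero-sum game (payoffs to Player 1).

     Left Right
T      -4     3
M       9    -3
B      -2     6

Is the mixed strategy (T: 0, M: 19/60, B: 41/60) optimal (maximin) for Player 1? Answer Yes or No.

Against Left this mix gives (19/60)·9 + (41/60)·(-2) = 89/60.
Against Right this mix gives (19/60)·(-3) + (41/60)·6 = 63/20.
Player 2 will play Left, holding Player 1 to 89/60. Shifting weight toward the row that does better against Left would raise this floor (the equalizing mix achieves 12/5 against both Left and Right), so the proposed strategy is not optimal.

No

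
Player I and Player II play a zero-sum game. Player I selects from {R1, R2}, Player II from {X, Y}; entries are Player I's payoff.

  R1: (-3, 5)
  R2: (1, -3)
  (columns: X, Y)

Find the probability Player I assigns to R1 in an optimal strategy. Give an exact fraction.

Row minima: R1 → -3, R2 → -3; maximin = -3.
Column maxima: X → 1, Y → 5; minimax = 1.
-3 ≠ 1, so there is no saddle point; optimal play is mixed.
Let Player I play R1 with probability p. Expected payoff against X: (-3)p + 1(1−p) = −4p + 1; against Y: 5p + (-3)(1−p) = 8p − 3.
Setting these equal: −4p + 1 = 8p − 3 ⇒ −12p = -4 ⇒ p = 1/3, and the value is (-4)·(1/3) + 1 = -1/3.
For Player II: with q = P(X), equating R1's and R2's payoffs gives −8q + 5 = 4q − 3 ⇒ q = 2/3.

1/3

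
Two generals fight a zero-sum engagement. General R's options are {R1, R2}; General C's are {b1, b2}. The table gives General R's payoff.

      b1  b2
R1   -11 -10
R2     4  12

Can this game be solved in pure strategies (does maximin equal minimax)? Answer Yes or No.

Yes

Row minima: R1 → -11, R2 → 4; maximin = 4.
Column maxima: b1 → 4, b2 → 12; minimax = 4.
maximin = minimax = 4, so a saddle point exists.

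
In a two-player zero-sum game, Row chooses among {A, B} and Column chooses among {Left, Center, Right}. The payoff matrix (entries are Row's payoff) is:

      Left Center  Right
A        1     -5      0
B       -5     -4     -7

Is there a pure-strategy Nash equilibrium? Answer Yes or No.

No

Row minima: A → -5, B → -7; maximin = -5.
Column maxima: Left → 1, Center → -4, Right → 0; minimax = -4.
-5 ≠ -4, so no pure-strategy equilibrium exists.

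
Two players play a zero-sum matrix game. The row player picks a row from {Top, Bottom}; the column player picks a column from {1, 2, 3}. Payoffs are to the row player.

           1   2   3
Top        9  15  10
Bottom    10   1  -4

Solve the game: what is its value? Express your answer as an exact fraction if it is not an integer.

Row minima: Top → 9, Bottom → -4; maximin = 9.
Column maxima: 1 → 10, 2 → 15, 3 → 10; minimax = 10.
9 ≠ 10, so there is no saddle point; optimal play is mixed.
2 is strictly dominated by 3 (it gives the row player strictly more in every row), so the column player never plays it.
On the remaining 2×2 (Top, Bottom vs 1, 3):
Let the row player play Top with probability p. Expected payoff against 1: 9p + 10(1−p) = −p + 10; against 3: 10p + (-4)(1−p) = 14p − 4.
Setting these equal: −p + 10 = 14p − 4 ⇒ −15p = -14 ⇒ p = 14/15, and the value is (-1)·(14/15) + 10 = 136/15.
For the column player: with q = P(1), equating Top's and Bottom's payoffs gives −q + 10 = 14q − 4 ⇒ q = 14/15.

136/15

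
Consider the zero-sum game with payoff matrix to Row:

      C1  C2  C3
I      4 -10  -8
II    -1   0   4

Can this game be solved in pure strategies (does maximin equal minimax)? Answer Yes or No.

No

Row minima: I → -10, II → -1; maximin = -1.
Column maxima: C1 → 4, C2 → 0, C3 → 4; minimax = 0.
-1 ≠ 0, so no pure-strategy equilibrium exists.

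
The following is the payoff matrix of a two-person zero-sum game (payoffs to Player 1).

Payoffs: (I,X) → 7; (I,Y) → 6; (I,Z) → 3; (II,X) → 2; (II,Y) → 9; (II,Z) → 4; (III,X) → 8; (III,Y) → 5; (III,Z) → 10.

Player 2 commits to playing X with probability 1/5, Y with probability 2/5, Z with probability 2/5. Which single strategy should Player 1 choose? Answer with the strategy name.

Expected payoff of I: (1/5)·7 + (2/5)·6 + (2/5)·3 = 5.
Expected payoff of II: (1/5)·2 + (2/5)·9 + (2/5)·4 = 28/5.
Expected payoff of III: (1/5)·8 + (2/5)·5 + (2/5)·10 = 38/5.
The largest is 38/5, so Player 1's best response is III.

III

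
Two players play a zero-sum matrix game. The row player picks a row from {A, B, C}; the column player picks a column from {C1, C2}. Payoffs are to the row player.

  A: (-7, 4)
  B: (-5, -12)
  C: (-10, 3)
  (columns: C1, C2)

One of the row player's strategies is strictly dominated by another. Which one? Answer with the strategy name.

A gives a strictly higher payoff than C against every column: -7 > -10, 4 > 3.
So C is strictly dominated and the row player never plays it.

C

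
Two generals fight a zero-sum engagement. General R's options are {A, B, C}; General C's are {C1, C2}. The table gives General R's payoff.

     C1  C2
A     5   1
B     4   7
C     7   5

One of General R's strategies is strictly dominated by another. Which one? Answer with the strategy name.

C gives a strictly higher payoff than A against every column: 7 > 5, 5 > 1.
So A is strictly dominated and General R never plays it.

A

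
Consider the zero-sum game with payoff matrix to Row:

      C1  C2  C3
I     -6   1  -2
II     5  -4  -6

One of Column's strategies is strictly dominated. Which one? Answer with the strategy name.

C2

C3 holds Row's payoff strictly below C2 in every row: -2 < 1, -6 < -4.
So C2 is strictly dominated for Column.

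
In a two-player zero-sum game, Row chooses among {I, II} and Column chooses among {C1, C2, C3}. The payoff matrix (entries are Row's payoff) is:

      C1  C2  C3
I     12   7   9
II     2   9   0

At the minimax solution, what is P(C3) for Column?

Row minima: I → 7, II → 0; maximin = 7.
Column maxima: C1 → 12, C2 → 9, C3 → 9; minimax = 9.
7 ≠ 9, so there is no saddle point; optimal play is mixed.
C1 is strictly dominated by C3 (it gives Row strictly more in every row), so Column never plays it.
On the remaining 2×2 (I, II vs C2, C3):
Let Row play I with probability p. Expected payoff against C2: 7p + 9(1−p) = −2p + 9; against C3: 9p + 0(1−p) = 9p.
Setting these equal: −2p + 9 = 9p ⇒ −11p = -9 ⇒ p = 9/11, and the value is (-2)·(9/11) + 9 = 81/11.
For Column: with q = P(C2), equating I's and II's payoffs gives −2q + 9 = 9q ⇒ q = 9/11.

2/11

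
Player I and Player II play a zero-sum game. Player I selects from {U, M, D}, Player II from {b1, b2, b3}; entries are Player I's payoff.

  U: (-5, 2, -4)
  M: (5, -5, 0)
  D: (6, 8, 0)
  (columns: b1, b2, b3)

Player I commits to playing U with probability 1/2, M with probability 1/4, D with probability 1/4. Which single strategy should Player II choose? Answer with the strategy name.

If Player II plays b1, Player I's expected payoff is (1/2)·(-5) + (1/4)·5 + (1/4)·6 = 1/4.
If Player II plays b2, Player I's expected payoff is (1/2)·2 + (1/4)·(-5) + (1/4)·8 = 7/4.
If Player II plays b3, Player I's expected payoff is (1/2)·(-4) + (1/4)·0 + (1/4)·0 = -2.
Player II minimizes Player I's payoff; the smallest is -2, so the best response is b3.

b3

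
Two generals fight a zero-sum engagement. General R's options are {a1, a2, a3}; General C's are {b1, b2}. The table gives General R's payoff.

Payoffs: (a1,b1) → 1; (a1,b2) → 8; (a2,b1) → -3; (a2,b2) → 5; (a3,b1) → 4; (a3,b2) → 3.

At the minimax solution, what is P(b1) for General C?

Row minima: a1 → 1, a2 → -3, a3 → 3; maximin = 3.
Column maxima: b1 → 4, b2 → 8; minimax = 4.
3 ≠ 4, so there is no saddle point; optimal play is mixed.
a2 is strictly dominated by a1, so General R never plays it.
On the remaining 2×2 (a1, a3 vs b1, b2):
Let General R play a1 with probability p. Expected payoff against b1: 1p + 4(1−p) = −3p + 4; against b2: 8p + 3(1−p) = 5p + 3.
Setting these equal: −3p + 4 = 5p + 3 ⇒ −8p = -1 ⇒ p = 1/8, and the value is (-3)·(1/8) + 4 = 29/8.
For General C: with q = P(b1), equating a1's and a3's payoffs gives −7q + 8 = q + 3 ⇒ q = 5/8.

5/8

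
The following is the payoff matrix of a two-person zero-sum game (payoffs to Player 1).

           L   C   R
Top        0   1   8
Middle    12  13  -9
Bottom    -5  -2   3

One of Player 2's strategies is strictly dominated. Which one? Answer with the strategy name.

C

L holds Player 1's payoff strictly below C in every row: 0 < 1, 12 < 13, -5 < -2.
So C is strictly dominated for Player 2.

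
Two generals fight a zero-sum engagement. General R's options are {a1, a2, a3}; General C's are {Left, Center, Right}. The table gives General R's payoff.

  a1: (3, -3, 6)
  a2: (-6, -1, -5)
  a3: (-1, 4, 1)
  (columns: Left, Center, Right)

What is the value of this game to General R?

Row minima: a1 → -3, a2 → -6, a3 → -1; maximin = -1.
Column maxima: Left → 3, Center → 4, Right → 6; minimax = 3.
-1 ≠ 3, so there is no saddle point; optimal play is mixed.
a2 is strictly dominated by a3, so General R never plays it.
Right is strictly dominated by Left (it gives General R strictly more in every row), so General C never plays it.
On the remaining 2×2 (a1, a3 vs Left, Center):
Let General R play a1 with probability p. Expected payoff against Left: 3p + (-1)(1−p) = 4p − 1; against Center: (-3)p + 4(1−p) = −7p + 4.
Setting these equal: 4p − 1 = −7p + 4 ⇒ 11p = 5 ⇒ p = 5/11, and the value is (4)·(5/11) − 1 = 9/11.
For General C: with q = P(Left), equating a1's and a3's payoffs gives 6q − 3 = −5q + 4 ⇒ q = 7/11.

9/11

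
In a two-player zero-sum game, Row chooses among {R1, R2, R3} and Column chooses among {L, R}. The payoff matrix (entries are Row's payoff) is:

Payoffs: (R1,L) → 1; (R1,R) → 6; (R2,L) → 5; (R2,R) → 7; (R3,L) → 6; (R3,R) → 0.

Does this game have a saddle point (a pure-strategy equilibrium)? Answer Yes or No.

No

Row minima: R1 → 1, R2 → 5, R3 → 0; maximin = 5.
Column maxima: L → 6, R → 7; minimax = 6.
5 ≠ 6, so no pure-strategy equilibrium exists.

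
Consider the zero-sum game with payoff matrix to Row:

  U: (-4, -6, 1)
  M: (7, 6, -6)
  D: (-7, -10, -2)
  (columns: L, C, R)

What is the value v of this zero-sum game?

-30/19

Row minima: U → -6, M → -6, D → -10; maximin = -6.
Column maxima: L → 7, C → 6, R → 1; minimax = 1.
-6 ≠ 1, so there is no saddle point; optimal play is mixed.
D is strictly dominated by U, so Row never plays it.
L is strictly dominated by C (it gives Row strictly more in every row), so Column never plays it.
On the remaining 2×2 (U, M vs C, R):
Let Row play U with probability p. Expected payoff against C: (-6)p + 6(1−p) = −12p + 6; against R: 1p + (-6)(1−p) = 7p − 6.
Setting these equal: −12p + 6 = 7p − 6 ⇒ −19p = -12 ⇒ p = 12/19, and the value is (-12)·(12/19) + 6 = -30/19.
For Column: with q = P(C), equating U's and M's payoffs gives −7q + 1 = 12q − 6 ⇒ q = 7/19.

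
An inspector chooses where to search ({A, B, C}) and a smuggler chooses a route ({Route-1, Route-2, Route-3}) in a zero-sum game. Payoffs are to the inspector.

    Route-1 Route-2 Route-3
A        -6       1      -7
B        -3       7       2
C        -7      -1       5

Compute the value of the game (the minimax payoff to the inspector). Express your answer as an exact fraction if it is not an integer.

Row minima: A → -7, B → -3, C → -7; maximin = -3.
Column maxima: Route-1 → -3, Route-2 → 7, Route-3 → 5; minimax = -3.
Since maximin = minimax = -3, there is a saddle point and the value is -3.

-3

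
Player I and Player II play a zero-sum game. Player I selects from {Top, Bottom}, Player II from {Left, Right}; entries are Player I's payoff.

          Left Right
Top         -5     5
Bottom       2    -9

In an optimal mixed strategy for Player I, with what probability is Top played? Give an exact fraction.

Row minima: Top → -5, Bottom → -9; maximin = -5.
Column maxima: Left → 2, Right → 5; minimax = 2.
-5 ≠ 2, so there is no saddle point; optimal play is mixed.
Let Player I play Top with probability p. Expected payoff against Left: (-5)p + 2(1−p) = −7p + 2; against Right: 5p + (-9)(1−p) = 14p − 9.
Setting these equal: −7p + 2 = 14p − 9 ⇒ −21p = -11 ⇒ p = 11/21, and the value is (-7)·(11/21) + 2 = -5/3.
For Player II: with q = P(Left), equating Top's and Bottom's payoffs gives −10q + 5 = 11q − 9 ⇒ q = 2/3.

11/21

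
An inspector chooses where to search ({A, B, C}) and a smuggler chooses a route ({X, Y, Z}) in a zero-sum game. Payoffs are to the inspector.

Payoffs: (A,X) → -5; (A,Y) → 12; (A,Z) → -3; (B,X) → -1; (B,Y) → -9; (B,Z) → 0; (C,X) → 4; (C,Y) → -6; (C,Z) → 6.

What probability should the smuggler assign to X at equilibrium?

Row minima: A → -5, B → -9, C → -6; maximin = -5.
Column maxima: X → 4, Y → 12, Z → 6; minimax = 4.
-5 ≠ 4, so there is no saddle point; optimal play is mixed.
B is strictly dominated by C, so the inspector never plays it.
Z is strictly dominated by X (it gives the inspector strictly more in every row), so the smuggler never plays it.
On the remaining 2×2 (A, C vs X, Y):
Let the inspector play A with probability p. Expected payoff against X: (-5)p + 4(1−p) = −9p + 4; against Y: 12p + (-6)(1−p) = 18p − 6.
Setting these equal: −9p + 4 = 18p − 6 ⇒ −27p = -10 ⇒ p = 10/27, and the value is (-9)·(10/27) + 4 = 2/3.
For the smuggler: with q = P(X), equating A's and C's payoffs gives −17q + 12 = 10q − 6 ⇒ q = 2/3.

2/3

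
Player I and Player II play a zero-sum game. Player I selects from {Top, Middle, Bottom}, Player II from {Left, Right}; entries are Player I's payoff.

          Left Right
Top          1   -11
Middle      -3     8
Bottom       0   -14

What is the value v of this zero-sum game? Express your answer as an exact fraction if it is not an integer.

Row minima: Top → -11, Middle → -3, Bottom → -14; maximin = -3.
Column maxima: Left → 1, Right → 8; minimax = 1.
-3 ≠ 1, so there is no saddle point; optimal play is mixed.
Bottom is strictly dominated by Top, so Player I never plays it.
On the remaining 2×2 (Top, Middle vs Left, Right):
Let Player I play Top with probability p. Expected payoff against Left: 1p + (-3)(1−p) = 4p − 3; against Right: (-11)p + 8(1−p) = −19p + 8.
Setting these equal: 4p − 3 = −19p + 8 ⇒ 23p = 11 ⇒ p = 11/23, and the value is (4)·(11/23) − 3 = -25/23.
For Player II: with q = P(Left), equating Top's and Middle's payoffs gives 12q − 11 = −11q + 8 ⇒ q = 19/23.

-25/23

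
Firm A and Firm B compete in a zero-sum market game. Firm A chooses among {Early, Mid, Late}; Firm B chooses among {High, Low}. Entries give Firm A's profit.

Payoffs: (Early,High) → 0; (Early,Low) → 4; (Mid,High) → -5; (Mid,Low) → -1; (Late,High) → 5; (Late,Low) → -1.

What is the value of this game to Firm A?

2

Row minima: Early → 0, Mid → -5, Late → -1; maximin = 0.
Column maxima: High → 5, Low → 4; minimax = 4.
0 ≠ 4, so there is no saddle point; optimal play is mixed.
Mid is strictly dominated by Early, so Firm A never plays it.
On the remaining 2×2 (Early, Late vs High, Low):
Let Firm A play Early with probability p. Expected payoff against High: 0p + 5(1−p) = −5p + 5; against Low: 4p + (-1)(1−p) = 5p − 1.
Setting these equal: −5p + 5 = 5p − 1 ⇒ −10p = -6 ⇒ p = 3/5, and the value is (-5)·(3/5) + 5 = 2.
For Firm B: with q = P(High), equating Early's and Late's payoffs gives −4q + 4 = 6q − 1 ⇒ q = 1/2.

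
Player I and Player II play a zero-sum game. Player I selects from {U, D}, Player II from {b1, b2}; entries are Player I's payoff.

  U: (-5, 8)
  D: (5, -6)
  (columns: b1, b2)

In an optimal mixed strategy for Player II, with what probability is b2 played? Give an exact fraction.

5/12

Row minima: U → -5, D → -6; maximin = -5.
Column maxima: b1 → 5, b2 → 8; minimax = 5.
-5 ≠ 5, so there is no saddle point; optimal play is mixed.
Let Player I play U with probability p. Expected payoff against b1: (-5)p + 5(1−p) = −10p + 5; against b2: 8p + (-6)(1−p) = 14p − 6.
Setting these equal: −10p + 5 = 14p − 6 ⇒ −24p = -11 ⇒ p = 11/24, and the value is (-10)·(11/24) + 5 = 5/12.
For Player II: with q = P(b1), equating U's and D's payoffs gives −13q + 8 = 11q − 6 ⇒ q = 7/12.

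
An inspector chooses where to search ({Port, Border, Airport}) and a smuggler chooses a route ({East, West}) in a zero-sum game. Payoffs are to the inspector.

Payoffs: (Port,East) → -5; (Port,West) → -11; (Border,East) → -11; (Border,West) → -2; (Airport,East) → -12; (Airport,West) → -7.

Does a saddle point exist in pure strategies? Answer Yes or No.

No

Row minima: Port → -11, Border → -11, Airport → -12; maximin = -11.
Column maxima: East → -5, West → -2; minimax = -5.
-11 ≠ -5, so no pure-strategy equilibrium exists.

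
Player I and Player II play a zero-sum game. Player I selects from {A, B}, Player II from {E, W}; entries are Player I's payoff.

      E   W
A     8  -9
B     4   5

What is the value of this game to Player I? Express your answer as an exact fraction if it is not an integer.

38/9

Row minima: A → -9, B → 4; maximin = 4.
Column maxima: E → 8, W → 5; minimax = 5.
4 ≠ 5, so there is no saddle point; optimal play is mixed.
Let Player I play A with probability p. Expected payoff against E: 8p + 4(1−p) = 4p + 4; against W: (-9)p + 5(1−p) = −14p + 5.
Setting these equal: 4p + 4 = −14p + 5 ⇒ 18p = 1 ⇒ p = 1/18, and the value is (4)·(1/18) + 4 = 38/9.
For Player II: with q = P(E), equating A's and B's payoffs gives 17q − 9 = −q + 5 ⇒ q = 7/9.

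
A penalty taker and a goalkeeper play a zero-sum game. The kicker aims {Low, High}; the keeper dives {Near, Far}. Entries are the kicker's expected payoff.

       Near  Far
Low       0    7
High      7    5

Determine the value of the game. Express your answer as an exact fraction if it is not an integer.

49/9

Row minima: Low → 0, High → 5; maximin = 5.
Column maxima: Near → 7, Far → 7; minimax = 7.
5 ≠ 7, so there is no saddle point; optimal play is mixed.
Let the kicker play Low with probability p. Expected payoff against Near: 0p + 7(1−p) = −7p + 7; against Far: 7p + 5(1−p) = 2p + 5.
Setting these equal: −7p + 7 = 2p + 5 ⇒ −9p = -2 ⇒ p = 2/9, and the value is (-7)·(2/9) + 7 = 49/9.
For the keeper: with q = P(Near), equating Low's and High's payoffs gives −7q + 7 = 2q + 5 ⇒ q = 2/9.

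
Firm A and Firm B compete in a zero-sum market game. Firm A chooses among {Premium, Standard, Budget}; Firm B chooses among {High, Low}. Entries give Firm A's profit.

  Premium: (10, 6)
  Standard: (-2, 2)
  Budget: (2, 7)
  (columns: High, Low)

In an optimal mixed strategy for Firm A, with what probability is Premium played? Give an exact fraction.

Row minima: Premium → 6, Standard → -2, Budget → 2; maximin = 6.
Column maxima: High → 10, Low → 7; minimax = 7.
6 ≠ 7, so there is no saddle point; optimal play is mixed.
Standard is strictly dominated by Premium, so Firm A never plays it.
On the remaining 2×2 (Premium, Budget vs High, Low):
Let Firm A play Premium with probability p. Expected payoff against High: 10p + 2(1−p) = 8p + 2; against Low: 6p + 7(1−p) = −p + 7.
Setting these equal: 8p + 2 = −p + 7 ⇒ 9p = 5 ⇒ p = 5/9, and the value is (8)·(5/9) + 2 = 58/9.
For Firm B: with q = P(High), equating Premium's and Budget's payoffs gives 4q + 6 = −5q + 7 ⇒ q = 1/9.

5/9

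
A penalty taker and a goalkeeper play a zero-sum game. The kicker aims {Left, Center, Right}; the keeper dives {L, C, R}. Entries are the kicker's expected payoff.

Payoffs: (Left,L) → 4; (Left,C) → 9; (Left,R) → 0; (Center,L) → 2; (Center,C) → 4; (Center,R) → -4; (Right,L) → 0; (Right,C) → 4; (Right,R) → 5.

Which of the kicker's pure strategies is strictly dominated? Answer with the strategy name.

Center

Left gives a strictly higher payoff than Center against every column: 4 > 2, 9 > 4, 0 > -4.
So Center is strictly dominated and the kicker never plays it.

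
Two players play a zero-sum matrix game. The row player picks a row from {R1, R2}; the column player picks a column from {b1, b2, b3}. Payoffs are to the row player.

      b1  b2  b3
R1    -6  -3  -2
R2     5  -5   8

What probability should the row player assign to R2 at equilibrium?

Row minima: R1 → -6, R2 → -5; maximin = -5.
Column maxima: b1 → 5, b2 → -3, b3 → 8; minimax = -3.
-5 ≠ -3, so there is no saddle point; optimal play is mixed.
b3 is strictly dominated by b1 (it gives the row player strictly more in every row), so the column player never plays it.
On the remaining 2×2 (R1, R2 vs b1, b2):
Let the row player play R1 with probability p. Expected payoff against b1: (-6)p + 5(1−p) = −11p + 5; against b2: (-3)p + (-5)(1−p) = 2p − 5.
Setting these equal: −11p + 5 = 2p − 5 ⇒ −13p = -10 ⇒ p = 10/13, and the value is (-11)·(10/13) + 5 = -45/13.
For the column player: with q = P(b1), equating R1's and R2's payoffs gives −3q − 3 = 10q − 5 ⇒ q = 2/13.

3/13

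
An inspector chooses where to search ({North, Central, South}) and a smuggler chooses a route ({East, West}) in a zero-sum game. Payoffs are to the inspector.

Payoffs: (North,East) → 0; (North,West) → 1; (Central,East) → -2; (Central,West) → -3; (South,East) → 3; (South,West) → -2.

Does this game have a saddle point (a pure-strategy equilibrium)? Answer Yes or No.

Row minima: North → 0, Central → -3, South → -2; maximin = 0.
Column maxima: East → 3, West → 1; minimax = 1.
0 ≠ 1, so no pure-strategy equilibrium exists.

No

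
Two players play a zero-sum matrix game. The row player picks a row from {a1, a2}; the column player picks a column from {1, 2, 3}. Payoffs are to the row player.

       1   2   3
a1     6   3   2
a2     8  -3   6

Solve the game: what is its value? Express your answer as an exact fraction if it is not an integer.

Row minima: a1 → 2, a2 → -3; maximin = 2.
Column maxima: 1 → 8, 2 → 3, 3 → 6; minimax = 3.
2 ≠ 3, so there is no saddle point; optimal play is mixed.
1 is strictly dominated by 2 (it gives the row player strictly more in every row), so the column player never plays it.
On the remaining 2×2 (a1, a2 vs 2, 3):
Let the row player play a1 with probability p. Expected payoff against 2: 3p + (-3)(1−p) = 6p − 3; against 3: 2p + 6(1−p) = −4p + 6.
Setting these equal: 6p − 3 = −4p + 6 ⇒ 10p = 9 ⇒ p = 9/10, and the value is (6)·(9/10) − 3 = 12/5.
For the column player: with q = P(2), equating a1's and a2's payoffs gives q + 2 = −9q + 6 ⇒ q = 2/5.

12/5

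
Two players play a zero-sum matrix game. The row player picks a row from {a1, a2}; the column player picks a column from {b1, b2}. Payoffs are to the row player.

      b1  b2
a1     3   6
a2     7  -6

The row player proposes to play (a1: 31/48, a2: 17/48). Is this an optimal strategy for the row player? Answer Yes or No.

Against b1 this mix gives (31/48)·3 + (17/48)·7 = 53/12.
Against b2 this mix gives (31/48)·6 + (17/48)·(-6) = 7/4.
The column player will play b2, holding the row player to 7/4. Shifting weight toward the row that does better against b2 would raise this floor (the equalizing mix achieves 15/4 against both b2 and b1), so the proposed strategy is not optimal.

No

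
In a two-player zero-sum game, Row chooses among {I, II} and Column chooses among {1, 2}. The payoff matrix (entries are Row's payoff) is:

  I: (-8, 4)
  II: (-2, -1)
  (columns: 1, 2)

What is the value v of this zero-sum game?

-2

Row minima: I → -8, II → -2; maximin = -2.
Column maxima: 1 → -2, 2 → 4; minimax = -2.
Since maximin = minimax = -2, there is a saddle point and the value is -2.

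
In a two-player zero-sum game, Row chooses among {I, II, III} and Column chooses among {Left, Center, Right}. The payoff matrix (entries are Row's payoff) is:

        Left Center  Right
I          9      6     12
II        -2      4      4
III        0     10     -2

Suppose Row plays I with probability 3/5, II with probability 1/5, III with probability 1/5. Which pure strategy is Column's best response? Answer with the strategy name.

Left

If Column plays Left, Row's expected payoff is (3/5)·9 + (1/5)·(-2) + (1/5)·0 = 5.
If Column plays Center, Row's expected payoff is (3/5)·6 + (1/5)·4 + (1/5)·10 = 32/5.
If Column plays Right, Row's expected payoff is (3/5)·12 + (1/5)·4 + (1/5)·(-2) = 38/5.
Column minimizes Row's payoff; the smallest is 5, so the best response is Left.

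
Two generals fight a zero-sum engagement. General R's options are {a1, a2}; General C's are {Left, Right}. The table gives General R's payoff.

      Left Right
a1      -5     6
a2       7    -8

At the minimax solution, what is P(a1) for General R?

15/26

Row minima: a1 → -5, a2 → -8; maximin = -5.
Column maxima: Left → 7, Right → 6; minimax = 6.
-5 ≠ 6, so there is no saddle point; optimal play is mixed.
Let General R play a1 with probability p. Expected payoff against Left: (-5)p + 7(1−p) = −12p + 7; against Right: 6p + (-8)(1−p) = 14p − 8.
Setting these equal: −12p + 7 = 14p − 8 ⇒ −26p = -15 ⇒ p = 15/26, and the value is (-12)·(15/26) + 7 = 1/13.
For General C: with q = P(Left), equating a1's and a2's payoffs gives −11q + 6 = 15q − 8 ⇒ q = 7/13.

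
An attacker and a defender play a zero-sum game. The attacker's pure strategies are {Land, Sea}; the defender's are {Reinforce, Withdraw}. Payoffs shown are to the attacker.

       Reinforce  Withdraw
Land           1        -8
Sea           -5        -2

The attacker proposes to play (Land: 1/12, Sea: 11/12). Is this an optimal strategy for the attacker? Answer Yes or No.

No

Against Reinforce this mix gives (1/12)·1 + (11/12)·(-5) = -9/2.
Against Withdraw this mix gives (1/12)·(-8) + (11/12)·(-2) = -5/2.
The defender will play Reinforce, holding the attacker to -9/2. Shifting weight toward the row that does better against Reinforce would raise this floor (the equalizing mix achieves -7/2 against both Reinforce and Withdraw), so the proposed strategy is not optimal.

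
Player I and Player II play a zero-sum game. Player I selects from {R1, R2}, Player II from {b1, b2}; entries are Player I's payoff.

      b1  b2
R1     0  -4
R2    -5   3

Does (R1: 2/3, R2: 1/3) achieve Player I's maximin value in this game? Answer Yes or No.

Yes

Against b1 this mix gives (2/3)·0 + (1/3)·(-5) = -5/3.
Against b2 this mix gives (2/3)·(-4) + (1/3)·3 = -5/3.
All of Player II's active replies (b1, b2) yield -5/3, and no column does worse for Player I. The mix makes Player II indifferent and guarantees -5/3, so it is optimal.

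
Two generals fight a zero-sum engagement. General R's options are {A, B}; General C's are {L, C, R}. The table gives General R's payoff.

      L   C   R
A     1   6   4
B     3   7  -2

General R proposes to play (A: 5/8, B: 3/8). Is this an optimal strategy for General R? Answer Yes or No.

Against L this mix gives (5/8)·1 + (3/8)·3 = 7/4.
Against C this mix gives (5/8)·6 + (3/8)·7 = 51/8.
Against R this mix gives (5/8)·4 + (3/8)·(-2) = 7/4.
All of General C's active replies (L, R) yield 7/4, and no column does worse for General R. The mix makes General C indifferent and guarantees 7/4, so it is optimal.

Yes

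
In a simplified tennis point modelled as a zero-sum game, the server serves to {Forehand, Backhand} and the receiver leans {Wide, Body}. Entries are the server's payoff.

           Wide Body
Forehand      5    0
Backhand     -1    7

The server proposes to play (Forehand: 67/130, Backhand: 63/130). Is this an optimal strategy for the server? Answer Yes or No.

No

Against Wide this mix gives (67/130)·5 + (63/130)·(-1) = 136/65.
Against Body this mix gives (67/130)·0 + (63/130)·7 = 441/130.
The receiver will play Wide, holding the server to 136/65. Shifting weight toward the row that does better against Wide would raise this floor (the equalizing mix achieves 35/13 against both Wide and Body), so the proposed strategy is not optimal.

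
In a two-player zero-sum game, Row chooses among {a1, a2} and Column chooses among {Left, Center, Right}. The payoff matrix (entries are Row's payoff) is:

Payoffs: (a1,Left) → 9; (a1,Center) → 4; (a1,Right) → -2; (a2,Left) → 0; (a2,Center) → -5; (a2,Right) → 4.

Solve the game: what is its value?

Row minima: a1 → -2, a2 → -5; maximin = -2.
Column maxima: Left → 9, Center → 4, Right → 4; minimax = 4.
-2 ≠ 4, so there is no saddle point; optimal play is mixed.
Left is strictly dominated by Center (it gives Row strictly more in every row), so Column never plays it.
On the remaining 2×2 (a1, a2 vs Center, Right):
Let Row play a1 with probability p. Expected payoff against Center: 4p + (-5)(1−p) = 9p − 5; against Right: (-2)p + 4(1−p) = −6p + 4.
Setting these equal: 9p − 5 = −6p + 4 ⇒ 15p = 9 ⇒ p = 3/5, and the value is (9)·(3/5) − 5 = 2/5.
For Column: with q = P(Center), equating a1's and a2's payoffs gives 6q − 2 = −9q + 4 ⇒ q = 2/5.

2/5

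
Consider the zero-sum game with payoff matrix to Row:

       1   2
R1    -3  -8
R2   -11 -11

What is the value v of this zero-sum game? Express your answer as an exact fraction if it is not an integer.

Row minima: R1 → -8, R2 → -11; maximin = -8.
Column maxima: 1 → -3, 2 → -8; minimax = -8.
Since maximin = minimax = -8, there is a saddle point and the value is -8.

-8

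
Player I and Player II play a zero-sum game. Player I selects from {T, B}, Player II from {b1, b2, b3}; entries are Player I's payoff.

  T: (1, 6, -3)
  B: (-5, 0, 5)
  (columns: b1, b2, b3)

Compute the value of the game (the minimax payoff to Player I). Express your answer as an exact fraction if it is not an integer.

Row minima: T → -3, B → -5; maximin = -3.
Column maxima: b1 → 1, b2 → 6, b3 → 5; minimax = 1.
-3 ≠ 1, so there is no saddle point; optimal play is mixed.
b2 is strictly dominated by b1 (it gives Player I strictly more in every row), so Player II never plays it.
On the remaining 2×2 (T, B vs b1, b3):
Let Player I play T with probability p. Expected payoff against b1: 1p + (-5)(1−p) = 6p − 5; against b3: (-3)p + 5(1−p) = −8p + 5.
Setting these equal: 6p − 5 = −8p + 5 ⇒ 14p = 10 ⇒ p = 5/7, and the value is (6)·(5/7) − 5 = -5/7.
For Player II: with q = P(b1), equating T's and B's payoffs gives 4q − 3 = −10q + 5 ⇒ q = 4/7.

-5/7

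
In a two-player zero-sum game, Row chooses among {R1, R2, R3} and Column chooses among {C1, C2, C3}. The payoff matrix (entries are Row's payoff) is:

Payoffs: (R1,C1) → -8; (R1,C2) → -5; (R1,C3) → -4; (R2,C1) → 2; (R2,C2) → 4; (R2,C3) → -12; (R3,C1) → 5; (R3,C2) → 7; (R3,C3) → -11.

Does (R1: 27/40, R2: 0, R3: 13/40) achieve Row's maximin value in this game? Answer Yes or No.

No

Against C1 this mix gives (27/40)·(-8) + (13/40)·5 = -151/40.
Against C2 this mix gives (27/40)·(-5) + (13/40)·7 = -11/10.
Against C3 this mix gives (27/40)·(-4) + (13/40)·(-11) = -251/40.
Column will play C3, holding Row to -251/40. Shifting weight toward the row that does better against C3 would raise this floor (the equalizing mix achieves -27/5 against both C3 and C1), so the proposed strategy is not optimal.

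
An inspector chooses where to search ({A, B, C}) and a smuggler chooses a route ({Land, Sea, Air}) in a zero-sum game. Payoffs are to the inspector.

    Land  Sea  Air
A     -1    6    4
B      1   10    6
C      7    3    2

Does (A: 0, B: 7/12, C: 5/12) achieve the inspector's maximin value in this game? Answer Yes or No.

No

Against Land this mix gives (7/12)·1 + (5/12)·7 = 7/2.
Against Sea this mix gives (7/12)·10 + (5/12)·3 = 85/12.
Against Air this mix gives (7/12)·6 + (5/12)·2 = 13/3.
The smuggler will play Land, holding the inspector to 7/2. Shifting weight toward the row that does better against Land would raise this floor (the equalizing mix achieves 4 against both Land and Air), so the proposed strategy is not optimal.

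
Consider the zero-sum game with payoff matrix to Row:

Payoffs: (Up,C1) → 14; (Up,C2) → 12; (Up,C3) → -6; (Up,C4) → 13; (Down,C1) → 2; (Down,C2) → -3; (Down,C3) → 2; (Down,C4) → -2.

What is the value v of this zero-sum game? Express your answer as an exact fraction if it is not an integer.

6/23

Row minima: Up → -6, Down → -3; maximin = -3.
Column maxima: C1 → 14, C2 → 12, C3 → 2, C4 → 13; minimax = 2.
-3 ≠ 2, so there is no saddle point; optimal play is mixed.
C1 is strictly dominated by C2 (it gives Row strictly more in every row), so Column never plays it.
C4 is strictly dominated by C2 (it gives Row strictly more in every row), so Column never plays it.
On the remaining 2×2 (Up, Down vs C2, C3):
Let Row play Up with probability p. Expected payoff against C2: 12p + (-3)(1−p) = 15p − 3; against C3: (-6)p + 2(1−p) = −8p + 2.
Setting these equal: 15p − 3 = −8p + 2 ⇒ 23p = 5 ⇒ p = 5/23, and the value is (15)·(5/23) − 3 = 6/23.
For Column: with q = P(C2), equating Up's and Down's payoffs gives 18q − 6 = −5q + 2 ⇒ q = 8/23.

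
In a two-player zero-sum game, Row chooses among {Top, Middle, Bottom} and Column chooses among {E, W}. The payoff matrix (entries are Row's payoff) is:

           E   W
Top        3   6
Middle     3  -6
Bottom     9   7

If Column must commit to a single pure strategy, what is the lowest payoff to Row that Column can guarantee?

7

Column maxima: E → 9, W → 7.
The smallest of these is 7.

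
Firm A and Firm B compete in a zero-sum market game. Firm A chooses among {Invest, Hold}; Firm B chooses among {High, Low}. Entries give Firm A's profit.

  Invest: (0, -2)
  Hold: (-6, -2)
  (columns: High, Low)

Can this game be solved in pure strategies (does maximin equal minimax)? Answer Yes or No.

Row minima: Invest → -2, Hold → -6; maximin = -2.
Column maxima: High → 0, Low → -2; minimax = -2.
maximin = minimax = -2, so a saddle point exists.

Yes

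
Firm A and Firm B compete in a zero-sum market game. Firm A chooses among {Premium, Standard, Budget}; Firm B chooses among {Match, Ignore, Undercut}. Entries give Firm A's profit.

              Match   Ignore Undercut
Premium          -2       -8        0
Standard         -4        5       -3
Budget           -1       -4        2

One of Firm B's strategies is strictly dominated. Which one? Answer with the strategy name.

Match holds Firm A's payoff strictly below Undercut in every row: -2 < 0, -4 < -3, -1 < 2.
So Undercut is strictly dominated for Firm B.

Undercut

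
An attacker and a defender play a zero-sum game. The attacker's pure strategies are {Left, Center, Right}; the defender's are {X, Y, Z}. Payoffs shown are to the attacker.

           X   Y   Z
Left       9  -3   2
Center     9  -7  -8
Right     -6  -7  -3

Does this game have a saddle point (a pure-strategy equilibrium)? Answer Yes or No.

Yes

Row minima: Left → -3, Center → -8, Right → -7; maximin = -3.
Column maxima: X → 9, Y → -3, Z → 2; minimax = -3.
maximin = minimax = -3, so a saddle point exists.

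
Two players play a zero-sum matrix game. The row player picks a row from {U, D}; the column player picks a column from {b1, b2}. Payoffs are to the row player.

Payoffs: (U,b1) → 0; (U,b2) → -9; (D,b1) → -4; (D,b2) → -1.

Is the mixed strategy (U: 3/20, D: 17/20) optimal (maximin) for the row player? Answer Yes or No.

No

Against b1 this mix gives (3/20)·0 + (17/20)·(-4) = -17/5.
Against b2 this mix gives (3/20)·(-9) + (17/20)·(-1) = -11/5.
The column player will play b1, holding the row player to -17/5. Shifting weight toward the row that does better against b1 would raise this floor (the equalizing mix achieves -3 against both b1 and b2), so the proposed strategy is not optimal.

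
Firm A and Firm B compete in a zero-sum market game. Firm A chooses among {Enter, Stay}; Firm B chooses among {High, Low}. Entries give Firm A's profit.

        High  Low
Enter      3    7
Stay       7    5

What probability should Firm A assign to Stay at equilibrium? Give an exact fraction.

Row minima: Enter → 3, Stay → 5; maximin = 5.
Column maxima: High → 7, Low → 7; minimax = 7.
5 ≠ 7, so there is no saddle point; optimal play is mixed.
Let Firm A play Enter with probability p. Expected payoff against High: 3p + 7(1−p) = −4p + 7; against Low: 7p + 5(1−p) = 2p + 5.
Setting these equal: −4p + 7 = 2p + 5 ⇒ −6p = -2 ⇒ p = 1/3, and the value is (-4)·(1/3) + 7 = 17/3.
For Firm B: with q = P(High), equating Enter's and Stay's payoffs gives −4q + 7 = 2q + 5 ⇒ q = 1/3.

2/3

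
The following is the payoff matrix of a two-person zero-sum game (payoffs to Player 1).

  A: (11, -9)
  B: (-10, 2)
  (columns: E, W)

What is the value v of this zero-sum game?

Row minima: A → -9, B → -10; maximin = -9.
Column maxima: E → 11, W → 2; minimax = 2.
-9 ≠ 2, so there is no saddle point; optimal play is mixed.
Let Player 1 play A with probability p. Expected payoff against E: 11p + (-10)(1−p) = 21p − 10; against W: (-9)p + 2(1−p) = −11p + 2.
Setting these equal: 21p − 10 = −11p + 2 ⇒ 32p = 12 ⇒ p = 3/8, and the value is (21)·(3/8) − 10 = -17/8.
For Player 2: with q = P(E), equating A's and B's payoffs gives 20q − 9 = −12q + 2 ⇒ q = 11/32.

-17/8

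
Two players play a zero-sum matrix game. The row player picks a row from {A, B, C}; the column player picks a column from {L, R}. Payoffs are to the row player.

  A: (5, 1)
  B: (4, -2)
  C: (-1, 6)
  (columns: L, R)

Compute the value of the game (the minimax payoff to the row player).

31/11

Row minima: A → 1, B → -2, C → -1; maximin = 1.
Column maxima: L → 5, R → 6; minimax = 5.
1 ≠ 5, so there is no saddle point; optimal play is mixed.
B is strictly dominated by A, so the row player never plays it.
On the remaining 2×2 (A, C vs L, R):
Let the row player play A with probability p. Expected payoff against L: 5p + (-1)(1−p) = 6p − 1; against R: 1p + 6(1−p) = −5p + 6.
Setting these equal: 6p − 1 = −5p + 6 ⇒ 11p = 7 ⇒ p = 7/11, and the value is (6)·(7/11) − 1 = 31/11.
For the column player: with q = P(L), equating A's and C's payoffs gives 4q + 1 = −7q + 6 ⇒ q = 5/11.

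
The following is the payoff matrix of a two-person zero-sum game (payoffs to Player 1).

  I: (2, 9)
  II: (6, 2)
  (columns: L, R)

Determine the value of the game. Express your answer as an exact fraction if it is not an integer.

Row minima: I → 2, II → 2; maximin = 2.
Column maxima: L → 6, R → 9; minimax = 6.
2 ≠ 6, so there is no saddle point; optimal play is mixed.
Let Player 1 play I with probability p. Expected payoff against L: 2p + 6(1−p) = −4p + 6; against R: 9p + 2(1−p) = 7p + 2.
Setting these equal: −4p + 6 = 7p + 2 ⇒ −11p = -4 ⇒ p = 4/11, and the value is (-4)·(4/11) + 6 = 50/11.
For Player 2: with q = P(L), equating I's and II's payoffs gives −7q + 9 = 4q + 2 ⇒ q = 7/11.

50/11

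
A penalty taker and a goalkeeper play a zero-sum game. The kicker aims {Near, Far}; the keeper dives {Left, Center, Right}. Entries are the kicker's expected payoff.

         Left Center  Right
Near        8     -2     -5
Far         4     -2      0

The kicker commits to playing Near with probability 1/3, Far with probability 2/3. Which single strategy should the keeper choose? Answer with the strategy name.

If the keeper plays Left, the kicker's expected payoff is (1/3)·8 + (2/3)·4 = 16/3.
If the keeper plays Center, the kicker's expected payoff is (1/3)·(-2) + (2/3)·(-2) = -2.
If the keeper plays Right, the kicker's expected payoff is (1/3)·(-5) + (2/3)·0 = -5/3.
The keeper minimizes the kicker's payoff; the smallest is -2, so the best response is Center.

Center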